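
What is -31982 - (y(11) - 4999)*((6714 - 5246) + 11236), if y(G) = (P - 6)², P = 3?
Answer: 63360978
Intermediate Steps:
y(G) = 9 (y(G) = (3 - 6)² = (-3)² = 9)
-31982 - (y(11) - 4999)*((6714 - 5246) + 11236) = -31982 - (9 - 4999)*((6714 - 5246) + 11236) = -31982 - (-4990)*(1468 + 11236) = -31982 - (-4990)*12704 = -31982 - 1*(-63392960) = -31982 + 63392960 = 63360978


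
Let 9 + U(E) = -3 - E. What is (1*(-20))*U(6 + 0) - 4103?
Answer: -3743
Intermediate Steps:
U(E) = -12 - E (U(E) = -9 + (-3 - E) = -12 - E)
(1*(-20))*U(6 + 0) - 4103 = (1*(-20))*(-12 - (6 + 0)) - 4103 = -20*(-12 - 1*6) - 4103 = -20*(-12 - 6) - 4103 = -20*(-18) - 4103 = 360 - 4103 = -3743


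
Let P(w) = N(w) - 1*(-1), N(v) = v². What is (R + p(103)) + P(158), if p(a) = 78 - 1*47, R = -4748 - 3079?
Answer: 17169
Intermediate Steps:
R = -7827
p(a) = 31 (p(a) = 78 - 47 = 31)
P(w) = 1 + w² (P(w) = w² - 1*(-1) = w² + 1 = 1 + w²)
(R + p(103)) + P(158) = (-7827 + 31) + (1 + 158²) = -7796 + (1 + 24964) = -7796 + 24965 = 17169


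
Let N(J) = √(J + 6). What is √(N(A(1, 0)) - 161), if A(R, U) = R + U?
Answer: √(-161 + √7) ≈ 12.584*I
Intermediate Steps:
N(J) = √(6 + J)
√(N(A(1, 0)) - 161) = √(√(6 + (1 + 0)) - 161) = √(√(6 + 1) - 161) = √(√7 - 161) = √(-161 + √7)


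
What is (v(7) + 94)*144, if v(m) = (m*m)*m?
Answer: 62928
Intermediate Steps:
v(m) = m³ (v(m) = m²*m = m³)
(v(7) + 94)*144 = (7³ + 94)*144 = (343 + 94)*144 = 437*144 = 62928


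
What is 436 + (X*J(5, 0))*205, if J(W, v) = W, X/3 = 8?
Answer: 25036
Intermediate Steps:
X = 24 (X = 3*8 = 24)
436 + (X*J(5, 0))*205 = 436 + (24*5)*205 = 436 + 120*205 = 436 + 24600 = 25036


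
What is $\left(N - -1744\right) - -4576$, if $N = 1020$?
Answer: $7340$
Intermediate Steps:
$\left(N - -1744\right) - -4576 = \left(1020 - -1744\right) - -4576 = \left(1020 + 1744\right) + 4576 = 2764 + 4576 = 7340$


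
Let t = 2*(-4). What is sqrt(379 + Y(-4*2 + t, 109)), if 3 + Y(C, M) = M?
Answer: sqrt(485) ≈ 22.023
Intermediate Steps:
t = -8
Y(C, M) = -3 + M
sqrt(379 + Y(-4*2 + t, 109)) = sqrt(379 + (-3 + 109)) = sqrt(379 + 106) = sqrt(485)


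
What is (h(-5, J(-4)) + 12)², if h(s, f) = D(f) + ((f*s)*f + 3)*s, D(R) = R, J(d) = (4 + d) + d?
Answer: 154449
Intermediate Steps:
J(d) = 4 + 2*d
h(s, f) = f + s*(3 + s*f²) (h(s, f) = f + ((f*s)*f + 3)*s = f + (s*f² + 3)*s = f + (3 + s*f²)*s = f + s*(3 + s*f²))
(h(-5, J(-4)) + 12)² = (((4 + 2*(-4)) + 3*(-5) + (4 + 2*(-4))²*(-5)²) + 12)² = (((4 - 8) - 15 + (4 - 8)²*25) + 12)² = ((-4 - 15 + (-4)²*25) + 12)² = ((-4 - 15 + 16*25) + 12)² = ((-4 - 15 + 400) + 12)² = (381 + 12)² = 393² = 154449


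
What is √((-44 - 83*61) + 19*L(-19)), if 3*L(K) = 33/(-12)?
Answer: I*√184479/6 ≈ 71.585*I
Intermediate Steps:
L(K) = -11/12 (L(K) = (33/(-12))/3 = (33*(-1/12))/3 = (⅓)*(-11/4) = -11/12)
√((-44 - 83*61) + 19*L(-19)) = √((-44 - 83*61) + 19*(-11/12)) = √((-44 - 5063) - 209/12) = √(-5107 - 209/12) = √(-61493/12) = I*√184479/6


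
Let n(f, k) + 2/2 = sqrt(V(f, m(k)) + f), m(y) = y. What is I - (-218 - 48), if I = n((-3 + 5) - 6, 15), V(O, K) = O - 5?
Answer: 265 + I*sqrt(13) ≈ 265.0 + 3.6056*I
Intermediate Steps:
V(O, K) = -5 + O
n(f, k) = -1 + sqrt(-5 + 2*f) (n(f, k) = -1 + sqrt((-5 + f) + f) = -1 + sqrt(-5 + 2*f))
I = -1 + I*sqrt(13) (I = -1 + sqrt(-5 + 2*((-3 + 5) - 6)) = -1 + sqrt(-5 + 2*(2 - 6)) = -1 + sqrt(-5 + 2*(-4)) = -1 + sqrt(-5 - 8) = -1 + sqrt(-13) = -1 + I*sqrt(13) ≈ -1.0 + 3.6056*I)
I - (-218 - 48) = (-1 + I*sqrt(13)) - (-218 - 48) = (-1 + I*sqrt(13)) - 1*(-266) = (-1 + I*sqrt(13)) + 266 = 265 + I*sqrt(13)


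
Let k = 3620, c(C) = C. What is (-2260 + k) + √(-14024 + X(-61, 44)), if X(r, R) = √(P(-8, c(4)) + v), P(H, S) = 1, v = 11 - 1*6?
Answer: 1360 + √(-14024 + √6) ≈ 1360.0 + 118.41*I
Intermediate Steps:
v = 5 (v = 11 - 6 = 5)
X(r, R) = √6 (X(r, R) = √(1 + 5) = √6)
(-2260 + k) + √(-14024 + X(-61, 44)) = (-2260 + 3620) + √(-14024 + √6) = 1360 + √(-14024 + √6)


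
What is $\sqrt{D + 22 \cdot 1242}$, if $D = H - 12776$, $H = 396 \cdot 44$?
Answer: $2 \sqrt{7993} \approx 178.81$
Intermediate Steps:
$H = 17424$
$D = 4648$ ($D = 17424 - 12776 = 4648$)
$\sqrt{D + 22 \cdot 1242} = \sqrt{4648 + 22 \cdot 1242} = \sqrt{4648 + 27324} = \sqrt{31972} = 2 \sqrt{7993}$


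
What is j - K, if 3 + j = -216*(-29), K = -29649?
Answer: 35910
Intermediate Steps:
j = 6261 (j = -3 - 216*(-29) = -3 + 6264 = 6261)
j - K = 6261 - 1*(-29649) = 6261 + 29649 = 35910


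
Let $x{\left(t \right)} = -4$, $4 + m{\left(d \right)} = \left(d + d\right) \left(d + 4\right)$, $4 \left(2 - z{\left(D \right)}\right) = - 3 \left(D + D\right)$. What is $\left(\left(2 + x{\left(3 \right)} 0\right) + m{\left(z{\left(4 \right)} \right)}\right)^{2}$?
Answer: $36100$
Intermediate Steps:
$z{\left(D \right)} = 2 + \frac{3 D}{2}$ ($z{\left(D \right)} = 2 - \frac{\left(-3\right) \left(D + D\right)}{4} = 2 - \frac{\left(-3\right) 2 D}{4} = 2 - \frac{\left(-6\right) D}{4} = 2 + \frac{3 D}{2}$)
$m{\left(d \right)} = -4 + 2 d \left(4 + d\right)$ ($m{\left(d \right)} = -4 + \left(d + d\right) \left(d + 4\right) = -4 + 2 d \left(4 + d\right)$)
$\left(\left(2 + x{\left(3 \right)} 0\right) + m{\left(z{\left(4 \right)} \right)}\right)^{2} = \left(\left(2 - 0\right) + \left(-4 + 2 \left(2 + \frac{3}{2} \cdot 4\right)^{2} + 8 \left(2 + \frac{3}{2} \cdot 4\right)\right)\right)^{2} = \left(\left(2 + 0\right) + \left(-4 + 2 \left(2 + 6\right)^{2} + 8 \left(2 + 6\right)\right)\right)^{2} = \left(2 + \left(-4 + 2 \cdot 8^{2} + 8 \cdot 8\right)\right)^{2} = \left(2 + \left(-4 + 2 \cdot 64 + 64\right)\right)^{2} = \left(2 + \left(-4 + 128 + 64\right)\right)^{2} = \left(2 + 188\right)^{2} = 190^{2} = 36100$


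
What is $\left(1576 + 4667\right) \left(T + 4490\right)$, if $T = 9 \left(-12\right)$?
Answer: $27356826$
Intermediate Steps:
$T = -108$
$\left(1576 + 4667\right) \left(T + 4490\right) = \left(1576 + 4667\right) \left(-108 + 4490\right) = 6243 \cdot 4382 = 27356826$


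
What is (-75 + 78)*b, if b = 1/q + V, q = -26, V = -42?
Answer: -3279/26 ≈ -126.12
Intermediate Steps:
b = -1093/26 (b = 1/(-26) - 42 = -1/26 - 42 = -1093/26 ≈ -42.038)
(-75 + 78)*b = (-75 + 78)*(-1093/26) = 3*(-1093/26) = -3279/26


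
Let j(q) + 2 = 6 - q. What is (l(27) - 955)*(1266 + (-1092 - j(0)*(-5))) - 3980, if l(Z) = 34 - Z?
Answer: -187892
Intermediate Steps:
j(q) = 4 - q (j(q) = -2 + (6 - q) = 4 - q)
(l(27) - 955)*(1266 + (-1092 - j(0)*(-5))) - 3980 = ((34 - 1*27) - 955)*(1266 + (-1092 - (4 - 1*0)*(-5))) - 3980 = ((34 - 27) - 955)*(1266 + (-1092 - (4 + 0)*(-5))) - 3980 = (7 - 955)*(1266 + (-1092 - 4*(-5))) - 3980 = -948*(1266 + (-1092 - 1*(-20))) - 3980 = -948*(1266 + (-1092 + 20)) - 3980 = -948*(1266 - 1072) - 3980 = -948*194 - 3980 = -183912 - 3980 = -187892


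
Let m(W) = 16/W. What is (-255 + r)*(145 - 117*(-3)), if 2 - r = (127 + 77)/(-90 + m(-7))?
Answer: -2363440/19 ≈ -1.2439e+5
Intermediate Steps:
r = 80/19 (r = 2 - (127 + 77)/(-90 + 16/(-7)) = 2 - 204/(-90 + 16*(-⅐)) = 2 - 204/(-90 - 16/7) = 2 - 204/(-646/7) = 2 - 204*(-7)/646 = 2 - 1*(-42/19) = 2 + 42/19 = 80/19 ≈ 4.2105)
(-255 + r)*(145 - 117*(-3)) = (-255 + 80/19)*(145 - 117*(-3)) = -4765*(145 + 351)/19 = -4765/19*496 = -2363440/19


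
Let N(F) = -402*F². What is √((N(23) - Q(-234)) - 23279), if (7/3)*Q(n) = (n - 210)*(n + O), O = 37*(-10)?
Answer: I*√17192609/7 ≈ 592.34*I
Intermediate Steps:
O = -370
Q(n) = 3*(-370 + n)*(-210 + n)/7 (Q(n) = 3*((n - 210)*(n - 370))/7 = 3*((-210 + n)*(-370 + n))/7 = 3*((-370 + n)*(-210 + n))/7 = 3*(-370 + n)*(-210 + n)/7)
√((N(23) - Q(-234)) - 23279) = √((-402*23² - (33300 - 1740/7*(-234) + (3/7)*(-234)²)) - 23279) = √((-402*529 - (33300 + 407160/7 + (3/7)*54756)) - 23279) = √((-212658 - (33300 + 407160/7 + 164268/7)) - 23279) = √((-212658 - 1*804528/7) - 23279) = √((-212658 - 804528/7) - 23279) = √(-2293134/7 - 23279) = √(-2456087/7) = I*√17192609/7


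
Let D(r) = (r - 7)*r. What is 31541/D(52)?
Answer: 31541/2340 ≈ 13.479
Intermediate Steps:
D(r) = r*(-7 + r) (D(r) = (-7 + r)*r = r*(-7 + r))
31541/D(52) = 31541/((52*(-7 + 52))) = 31541/((52*45)) = 31541/2340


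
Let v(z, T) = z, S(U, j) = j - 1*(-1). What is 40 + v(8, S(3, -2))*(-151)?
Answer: -1168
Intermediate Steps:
S(U, j) = 1 + j (S(U, j) = j + 1 = 1 + j)
40 + v(8, S(3, -2))*(-151) = 40 + 8*(-151) = 40 - 1208 = -1168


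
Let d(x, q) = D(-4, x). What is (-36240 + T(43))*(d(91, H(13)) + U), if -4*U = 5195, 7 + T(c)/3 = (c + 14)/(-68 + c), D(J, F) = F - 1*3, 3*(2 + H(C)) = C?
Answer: 1097782182/25 ≈ 4.3911e+7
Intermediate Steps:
H(C) = -2 + C/3
D(J, F) = -3 + F (D(J, F) = F - 3 = -3 + F)
d(x, q) = -3 + x
T(c) = -21 + 3*(14 + c)/(-68 + c) (T(c) = -21 + 3*((c + 14)/(-68 + c)) = -21 + 3*((14 + c)/(-68 + c)) = -21 + 3*(14 + c)/(-68 + c))
U = -5195/4 (U = -¼*5195 = -5195/4 ≈ -1298.8)
(-36240 + T(43))*(d(91, H(13)) + U) = (-36240 + 6*(245 - 3*43)/(-68 + 43))*((-3 + 91) - 5195/4) = (-36240 + 6*(245 - 129)/(-25))*(88 - 5195/4) = (-36240 + 6*(-1/25)*116)*(-4843/4) = (-36240 - 696/25)*(-4843/4) = -906696/25*(-4843/4) = 1097782182/25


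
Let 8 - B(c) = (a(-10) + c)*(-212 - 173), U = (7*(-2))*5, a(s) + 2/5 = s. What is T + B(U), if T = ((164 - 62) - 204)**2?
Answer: -20542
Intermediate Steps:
a(s) = -2/5 + s
U = -70 (U = -14*5 = -70)
B(c) = -3996 + 385*c (B(c) = 8 - ((-2/5 - 10) + c)*(-212 - 173) = 8 - (-52/5 + c)*(-385) = 8 - (4004 - 385*c) = 8 + (-4004 + 385*c) = -3996 + 385*c)
T = 10404 (T = (102 - 204)**2 = (-102)**2 = 10404)
T + B(U) = 10404 + (-3996 + 385*(-70)) = 10404 + (-3996 - 26950) = 10404 - 30946 = -20542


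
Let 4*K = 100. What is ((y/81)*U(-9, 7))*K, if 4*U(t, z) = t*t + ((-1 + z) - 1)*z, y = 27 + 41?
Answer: 49300/81 ≈ 608.64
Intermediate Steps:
y = 68
K = 25 (K = (¼)*100 = 25)
U(t, z) = t²/4 + z*(-2 + z)/4 (U(t, z) = (t*t + ((-1 + z) - 1)*z)/4 = (t² + (-2 + z)*z)/4 = (t² + z*(-2 + z))/4 = t²/4 + z*(-2 + z)/4)
((y/81)*U(-9, 7))*K = ((68/81)*(-½*7 + (¼)*(-9)² + (¼)*7²))*25 = ((68*(1/81))*(-7/2 + (¼)*81 + (¼)*49))*25 = (68*(-7/2 + 81/4 + 49/4)/81)*25 = ((68/81)*29)*25 = (1972/81)*25 = 49300/81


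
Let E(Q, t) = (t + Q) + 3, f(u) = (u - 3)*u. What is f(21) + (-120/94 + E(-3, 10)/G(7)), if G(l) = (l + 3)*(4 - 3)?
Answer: 17753/47 ≈ 377.72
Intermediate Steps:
f(u) = u*(-3 + u) (f(u) = (-3 + u)*u = u*(-3 + u))
E(Q, t) = 3 + Q + t (E(Q, t) = (Q + t) + 3 = 3 + Q + t)
G(l) = 3 + l (G(l) = (3 + l)*1 = 3 + l)
f(21) + (-120/94 + E(-3, 10)/G(7)) = 21*(-3 + 21) + (-120/94 + (3 - 3 + 10)/(3 + 7)) = 21*18 + (-120*1/94 + 10/10) = 378 + (-60/47 + 10*(⅒)) = 378 + (-60/47 + 1) = 378 - 13/47 = 17753/47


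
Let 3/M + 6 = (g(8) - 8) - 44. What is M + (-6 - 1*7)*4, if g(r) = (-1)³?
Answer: -3071/59 ≈ -52.051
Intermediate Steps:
g(r) = -1
M = -3/59 (M = 3/(-6 + ((-1 - 8) - 44)) = 3/(-6 + (-9 - 44)) = 3/(-6 - 53) = 3/(-59) = 3*(-1/59) = -3/59 ≈ -0.050847)
M + (-6 - 1*7)*4 = -3/59 + (-6 - 1*7)*4 = -3/59 + (-6 - 7)*4 = -3/59 - 13*4 = -3/59 - 52 = -3071/59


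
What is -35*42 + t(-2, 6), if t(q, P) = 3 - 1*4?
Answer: -1471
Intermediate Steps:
t(q, P) = -1 (t(q, P) = 3 - 4 = -1)
-35*42 + t(-2, 6) = -35*42 - 1 = -1470 - 1 = -1471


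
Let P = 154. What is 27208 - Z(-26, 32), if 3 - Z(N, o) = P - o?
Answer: 27327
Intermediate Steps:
Z(N, o) = -151 + o (Z(N, o) = 3 - (154 - o) = 3 + (-154 + o) = -151 + o)
27208 - Z(-26, 32) = 27208 - (-151 + 32) = 27208 - 1*(-119) = 27208 + 119 = 27327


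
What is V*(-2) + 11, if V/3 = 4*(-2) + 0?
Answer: 59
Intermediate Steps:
V = -24 (V = 3*(4*(-2) + 0) = 3*(-8 + 0) = 3*(-8) = -24)
V*(-2) + 11 = -24*(-2) + 11 = 48 + 11 = 59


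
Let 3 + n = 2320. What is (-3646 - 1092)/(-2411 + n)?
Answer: 2369/47 ≈ 50.404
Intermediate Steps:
n = 2317 (n = -3 + 2320 = 2317)
(-3646 - 1092)/(-2411 + n) = (-3646 - 1092)/(-2411 + 2317) = -4738/(-94) = -4738*(-1/94) = 2369/47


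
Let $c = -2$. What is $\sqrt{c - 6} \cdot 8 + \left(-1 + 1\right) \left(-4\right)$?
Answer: $16 i \sqrt{2} \approx 22.627 i$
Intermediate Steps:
$\sqrt{c - 6} \cdot 8 + \left(-1 + 1\right) \left(-4\right) = \sqrt{-2 - 6} \cdot 8 + \left(-1 + 1\right) \left(-4\right) = \sqrt{-8} \cdot 8 + 0 \left(-4\right) = 2 i \sqrt{2} \cdot 8 + 0 = 16 i \sqrt{2} + 0 = 16 i \sqrt{2}$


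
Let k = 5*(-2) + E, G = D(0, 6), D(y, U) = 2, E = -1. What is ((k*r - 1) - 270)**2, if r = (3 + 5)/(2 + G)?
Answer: 85849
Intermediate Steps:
G = 2
r = 2 (r = (3 + 5)/(2 + 2) = 8/4 = 8*(1/4) = 2)
k = -11 (k = 5*(-2) - 1 = -10 - 1 = -11)
((k*r - 1) - 270)**2 = ((-11*2 - 1) - 270)**2 = ((-22 - 1) - 270)**2 = (-23 - 270)**2 = (-293)**2 = 85849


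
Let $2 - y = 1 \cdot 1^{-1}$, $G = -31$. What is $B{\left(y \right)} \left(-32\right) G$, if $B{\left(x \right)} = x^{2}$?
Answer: $992$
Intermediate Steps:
$y = 1$ ($y = 2 - 1 \cdot 1^{-1} = 2 - 1 \cdot 1 = 2 - 1 = 1$)
$B{\left(y \right)} \left(-32\right) G = 1^{2} \left(-32\right) \left(-31\right) = 1 \left(-32\right) \left(-31\right) = \left(-32\right) \left(-31\right) = 992$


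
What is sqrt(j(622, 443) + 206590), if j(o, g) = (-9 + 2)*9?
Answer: sqrt(206527) ≈ 454.45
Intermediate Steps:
j(o, g) = -63 (j(o, g) = -7*9 = -63)
sqrt(j(622, 443) + 206590) = sqrt(-63 + 206590) = sqrt(206527)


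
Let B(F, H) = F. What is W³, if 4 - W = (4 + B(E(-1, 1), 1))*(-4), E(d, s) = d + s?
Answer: 8000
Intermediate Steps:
W = 20 (W = 4 - (4 + (-1 + 1))*(-4) = 4 - (4 + 0)*(-4) = 4 - 4*(-4) = 4 - 1*(-16) = 4 + 16 = 20)
W³ = 20³ = 8000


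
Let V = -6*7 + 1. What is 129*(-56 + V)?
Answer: -12513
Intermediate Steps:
V = -41 (V = -42 + 1 = -41)
129*(-56 + V) = 129*(-56 - 41) = 129*(-97) = -12513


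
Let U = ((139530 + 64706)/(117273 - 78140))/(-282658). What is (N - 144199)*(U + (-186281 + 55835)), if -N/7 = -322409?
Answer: -1524177784704833395360/5530627757 ≈ -2.7559e+11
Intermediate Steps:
N = 2256863 (N = -7*(-322409) = 2256863)
U = -102118/5530627757 (U = (204236/39133)*(-1/282658) = -102118/5530627757 ≈ -1.8464e-5)
(N - 144199)*(U + (-186281 + 55835)) = (2256863 - 144199)*(-102118/5530627757 + (-186281 + 55835)) = 2112664*(-102118/5530627757 - 130446) = 2112664*(-721448268491740/5530627757) = -1524177784704833395360/5530627757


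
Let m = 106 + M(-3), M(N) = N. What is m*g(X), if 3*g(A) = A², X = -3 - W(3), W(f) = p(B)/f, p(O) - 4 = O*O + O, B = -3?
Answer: 37183/27 ≈ 1377.1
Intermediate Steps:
p(O) = 4 + O + O² (p(O) = 4 + (O*O + O) = 4 + (O² + O) = 4 + (O + O²) = 4 + O + O²)
W(f) = 10/f (W(f) = (4 - 3 + (-3)²)/f = (4 - 3 + 9)/f = 10/f)
m = 103 (m = 106 - 3 = 103)
X = -19/3 (X = -3 - 10/3 = -19/3 ≈ -6.3333)
g(A) = A²/3
m*g(X) = 103*((-19/3)²/3) = 103*((⅓)*(361/9)) = 103*(361/27) = 37183/27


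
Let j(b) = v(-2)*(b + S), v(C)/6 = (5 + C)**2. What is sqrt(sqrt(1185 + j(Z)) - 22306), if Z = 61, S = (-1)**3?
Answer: sqrt(-22306 + 5*sqrt(177)) ≈ 149.13*I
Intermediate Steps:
S = -1
v(C) = 6*(5 + C)**2
j(b) = -54 + 54*b (j(b) = (6*(5 - 2)**2)*(b - 1) = (6*3**2)*(-1 + b) = (6*9)*(-1 + b) = 54*(-1 + b) = -54 + 54*b)
sqrt(sqrt(1185 + j(Z)) - 22306) = sqrt(sqrt(1185 + (-54 + 54*61)) - 22306) = sqrt(sqrt(1185 + (-54 + 3294)) - 22306) = sqrt(sqrt(1185 + 3240) - 22306) = sqrt(sqrt(4425) - 22306) = sqrt(5*sqrt(177) - 22306) = sqrt(-22306 + 5*sqrt(177))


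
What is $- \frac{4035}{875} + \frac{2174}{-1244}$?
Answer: $- \frac{692179}{108850} \approx -6.359$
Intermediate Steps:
$- \frac{4035}{875} + \frac{2174}{-1244} = \left(-4035\right) \frac{1}{875} + 2174 \left(- \frac{1}{1244}\right) = - \frac{807}{175} - \frac{1087}{622} = - \frac{692179}{108850}$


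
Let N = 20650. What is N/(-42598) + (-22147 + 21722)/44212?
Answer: -7890525/15960532 ≈ -0.49438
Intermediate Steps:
N/(-42598) + (-22147 + 21722)/44212 = 20650/(-42598) + (-22147 + 21722)/44212 = 20650*(-1/42598) - 425*1/44212 = -175/361 - 425/44212 = -7890525/15960532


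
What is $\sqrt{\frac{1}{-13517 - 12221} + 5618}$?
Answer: $\frac{\sqrt{3721613984254}}{25738} \approx 74.953$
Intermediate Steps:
$\sqrt{\frac{1}{-13517 - 12221} + 5618} = \sqrt{\frac{1}{-25738} + 5618} = \sqrt{- \frac{1}{25738} + 5618} = \sqrt{\frac{144596083}{25738}} = \frac{\sqrt{3721613984254}}{25738}$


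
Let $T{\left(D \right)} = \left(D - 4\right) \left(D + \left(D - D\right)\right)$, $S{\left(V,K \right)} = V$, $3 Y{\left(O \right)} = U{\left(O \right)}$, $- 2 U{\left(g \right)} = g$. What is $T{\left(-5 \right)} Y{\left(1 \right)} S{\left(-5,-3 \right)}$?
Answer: $\frac{75}{2} \approx 37.5$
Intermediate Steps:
$U{\left(g \right)} = - \frac{g}{2}$
$Y{\left(O \right)} = - \frac{O}{6}$ ($Y{\left(O \right)} = \frac{\left(- \frac{1}{2}\right) O}{3} = - \frac{O}{6}$)
$T{\left(D \right)} = D \left(-4 + D\right)$ ($T{\left(D \right)} = \left(-4 + D\right) \left(D + 0\right) = \left(-4 + D\right) D = D \left(-4 + D\right)$)
$T{\left(-5 \right)} Y{\left(1 \right)} S{\left(-5,-3 \right)} = - 5 \left(-4 - 5\right) \left(\left(- \frac{1}{6}\right) 1\right) \left(-5\right) = \left(-5\right) \left(-9\right) \left(- \frac{1}{6}\right) \left(-5\right) = 45 \left(- \frac{1}{6}\right) \left(-5\right) = \left(- \frac{15}{2}\right) \left(-5\right) = \frac{75}{2}$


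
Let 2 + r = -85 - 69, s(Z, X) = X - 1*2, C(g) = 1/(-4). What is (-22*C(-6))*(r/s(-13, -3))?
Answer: 858/5 ≈ 171.60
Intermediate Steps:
C(g) = -¼
s(Z, X) = -2 + X (s(Z, X) = X - 2 = -2 + X)
r = -156 (r = -2 + (-85 - 69) = -2 - 154 = -156)
(-22*C(-6))*(r/s(-13, -3)) = (-22*(-¼))*(-156/(-2 - 3)) = 11*(-156/(-5))/2 = 11*(-156*(-⅕))/2 = (11/2)*(156/5) = 858/5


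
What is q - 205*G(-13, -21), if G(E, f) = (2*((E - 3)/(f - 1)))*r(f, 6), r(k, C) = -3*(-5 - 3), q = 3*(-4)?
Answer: -78852/11 ≈ -7168.4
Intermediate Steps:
q = -12
r(k, C) = 24 (r(k, C) = -3*(-8) = 24)
G(E, f) = 48*(-3 + E)/(-1 + f) (G(E, f) = (2*((E - 3)/(f - 1)))*24 = (2*((-3 + E)/(-1 + f)))*24 = (2*(-3 + E)/(-1 + f))*24 = 48*(-3 + E)/(-1 + f))
q - 205*G(-13, -21) = -12 - 9840*(-3 - 13)/(-1 - 21) = -12 - 9840*(-16)/(-22) = -12 - 9840*(-1)*(-16)/22 = -12 - 205*384/11 = -12 - 78720/11 = -78852/11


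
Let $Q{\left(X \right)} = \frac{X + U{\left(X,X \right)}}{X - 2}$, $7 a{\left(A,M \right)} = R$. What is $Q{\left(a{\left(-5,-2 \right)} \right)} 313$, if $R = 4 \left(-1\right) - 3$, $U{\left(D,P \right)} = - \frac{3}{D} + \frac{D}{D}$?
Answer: $-313$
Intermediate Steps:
$U{\left(D,P \right)} = 1 - \frac{3}{D}$ ($U{\left(D,P \right)} = - \frac{3}{D} + 1 = 1 - \frac{3}{D}$)
$R = -7$ ($R = -4 - 3 = -7$)
$a{\left(A,M \right)} = -1$ ($a{\left(A,M \right)} = \frac{1}{7} \left(-7\right) = -1$)
$Q{\left(X \right)} = \frac{X + \frac{-3 + X}{X}}{-2 + X}$ ($Q{\left(X \right)} = \frac{X + \frac{-3 + X}{X}}{X - 2} = \frac{X + \frac{-3 + X}{X}}{-2 + X}$)
$Q{\left(a{\left(-5,-2 \right)} \right)} 313 = \frac{-3 - 1 + \left(-1\right)^{2}}{\left(-1\right) \left(-2 - 1\right)} 313 = - \frac{-3 - 1 + 1}{-3} \cdot 313 = \left(-1\right) \left(- \frac{1}{3}\right) \left(-3\right) 313 = \left(-1\right) 313 = -313$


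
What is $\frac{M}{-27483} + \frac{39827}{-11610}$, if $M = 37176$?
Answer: $- \frac{508726267}{106359210} \approx -4.7831$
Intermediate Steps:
$\frac{M}{-27483} + \frac{39827}{-11610} = \frac{37176}{-27483} + \frac{39827}{-11610} = 37176 \left(- \frac{1}{27483}\right) + 39827 \left(- \frac{1}{11610}\right) = - \frac{12392}{9161} - \frac{39827}{11610} = - \frac{508726267}{106359210}$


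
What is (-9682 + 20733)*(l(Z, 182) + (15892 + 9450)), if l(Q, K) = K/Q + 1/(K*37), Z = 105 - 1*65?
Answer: 18862252228037/67340 ≈ 2.8010e+8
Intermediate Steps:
Z = 40 (Z = 105 - 65 = 40)
l(Q, K) = 1/(37*K) + K/Q (l(Q, K) = K/Q + (1/37)/K = K/Q + 1/(37*K) = 1/(37*K) + K/Q)
(-9682 + 20733)*(l(Z, 182) + (15892 + 9450)) = (-9682 + 20733)*(((1/37)/182 + 182/40) + (15892 + 9450)) = 11051*(((1/37)*(1/182) + 182*(1/40)) + 25342) = 11051*((1/6734 + 91/20) + 25342) = 11051*(306407/67340 + 25342) = 11051*(1706836687/67340) = 18862252228037/67340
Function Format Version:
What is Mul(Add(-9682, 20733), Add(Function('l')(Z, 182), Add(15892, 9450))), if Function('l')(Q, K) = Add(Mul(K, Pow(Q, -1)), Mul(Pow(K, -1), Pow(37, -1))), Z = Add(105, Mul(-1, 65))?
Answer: Rational(18862252228037, 67340) ≈ 2.8010e+8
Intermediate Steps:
Z = 40 (Z = Add(105, -65) = 40)
Function('l')(Q, K) = Add(Mul(Rational(1, 37), Pow(K, -1)), Mul(K, Pow(Q, -1))) (Function('l')(Q, K) = Add(Mul(K, Pow(Q, -1)), Mul(Pow(K, -1), Rational(1, 37))) = Add(Mul(K, Pow(Q, -1)), Mul(Rational(1, 37), Pow(K, -1))) = Add(Mul(Rational(1, 37), Pow(K, -1)), Mul(K, Pow(Q, -1))))
Mul(Add(-9682, 20733), Add(Function('l')(Z, 182), Add(15892, 9450))) = Mul(Add(-9682, 20733), Add(Add(Mul(Rational(1, 37), Pow(182, -1)), Mul(182, Pow(40, -1))), Add(15892, 9450))) = Mul(11051, Add(Add(Mul(Rational(1, 37), Rational(1, 182)), Mul(182, Rational(1, 40))), 25342)) = Mul(11051, Add(Add(Rational(1, 6734), Rational(91, 20)), 25342)) = Mul(11051, Add(Rational(306407, 67340), 25342)) = Mul(11051, Rational(1706836687, 67340)) = Rational(18862252228037, 67340)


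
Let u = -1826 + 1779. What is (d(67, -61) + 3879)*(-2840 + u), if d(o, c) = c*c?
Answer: -21941200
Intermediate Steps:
d(o, c) = c²
u = -47
(d(67, -61) + 3879)*(-2840 + u) = ((-61)² + 3879)*(-2840 - 47) = (3721 + 3879)*(-2887) = 7600*(-2887) = -21941200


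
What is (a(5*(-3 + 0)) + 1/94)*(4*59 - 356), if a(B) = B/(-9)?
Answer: -9460/47 ≈ -201.28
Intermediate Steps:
a(B) = -B/9 (a(B) = B*(-1/9) = -B/9)
(a(5*(-3 + 0)) + 1/94)*(4*59 - 356) = (-5*(-3 + 0)/9 + 1/94)*(4*59 - 356) = (-5*(-3)/9 + 1/94)*(236 - 356) = (-1/9*(-15) + 1/94)*(-120) = (5/3 + 1/94)*(-120) = (473/282)*(-120) = -9460/47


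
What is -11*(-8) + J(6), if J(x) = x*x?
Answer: 124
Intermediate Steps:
J(x) = x²
-11*(-8) + J(6) = -11*(-8) + 6² = 88 + 36 = 124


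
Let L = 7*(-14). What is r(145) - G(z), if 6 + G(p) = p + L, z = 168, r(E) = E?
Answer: 81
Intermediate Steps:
L = -98
G(p) = -104 + p (G(p) = -6 + (p - 98) = -6 + (-98 + p) = -104 + p)
r(145) - G(z) = 145 - (-104 + 168) = 145 - 1*64 = 145 - 64 = 81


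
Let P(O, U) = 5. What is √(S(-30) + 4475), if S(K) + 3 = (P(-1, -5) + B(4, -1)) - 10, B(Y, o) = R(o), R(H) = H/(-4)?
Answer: √17869/2 ≈ 66.838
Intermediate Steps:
R(H) = -H/4 (R(H) = H*(-¼) = -H/4)
B(Y, o) = -o/4
S(K) = -31/4 (S(K) = -3 + ((5 - ¼*(-1)) - 10) = -3 + ((5 + ¼) - 10) = -3 + (21/4 - 10) = -3 - 19/4 = -31/4)
√(S(-30) + 4475) = √(-31/4 + 4475) = √(17869/4) = √17869/2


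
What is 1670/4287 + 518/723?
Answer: 1142692/1033167 ≈ 1.1060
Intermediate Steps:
1670/4287 + 518/723 = 1142692/1033167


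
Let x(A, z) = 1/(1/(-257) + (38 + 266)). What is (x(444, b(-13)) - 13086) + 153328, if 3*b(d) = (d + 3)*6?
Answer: 10956686991/78127 ≈ 1.4024e+5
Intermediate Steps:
b(d) = 6 + 2*d (b(d) = ((d + 3)*6)/3 = ((3 + d)*6)/3 = (18 + 6*d)/3 = 6 + 2*d)
x(A, z) = 257/78127 (x(A, z) = 1/(-1/257 + 304) = 1/(78127/257) = 257/78127)
(x(444, b(-13)) - 13086) + 153328 = (257/78127 - 13086) + 153328 = -1022369665/78127 + 153328 = 10956686991/78127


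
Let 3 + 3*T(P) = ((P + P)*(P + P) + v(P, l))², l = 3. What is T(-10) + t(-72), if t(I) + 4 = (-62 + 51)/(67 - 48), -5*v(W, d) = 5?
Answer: 1008167/19 ≈ 53061.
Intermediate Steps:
v(W, d) = -1 (v(W, d) = -⅕*5 = -1)
T(P) = -1 + (-1 + 4*P²)²/3 (T(P) = -1 + ((P + P)*(P + P) - 1)²/3 = -1 + ((2*P)*(2*P) - 1)²/3 = -1 + (4*P² - 1)²/3 = -1 + (-1 + 4*P²)²/3)
t(I) = -87/19 (t(I) = -4 + (-62 + 51)/(67 - 48) = -4 - 11/19 = -87/19)
T(-10) + t(-72) = (-1 + (-1 + 4*(-10)²)²/3) - 87/19 = (-1 + (-1 + 4*100)²/3) - 87/19 = (-1 + (-1 + 400)²/3) - 87/19 = (-1 + (⅓)*399²) - 87/19 = (-1 + (⅓)*159201) - 87/19 = (-1 + 53067) - 87/19 = 53066 - 87/19 = 1008167/19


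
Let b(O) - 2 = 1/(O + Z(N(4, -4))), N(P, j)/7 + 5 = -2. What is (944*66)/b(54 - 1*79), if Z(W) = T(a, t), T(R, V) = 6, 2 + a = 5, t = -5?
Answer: 1183776/37 ≈ 31994.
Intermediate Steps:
a = 3 (a = -2 + 5 = 3)
N(P, j) = -49 (N(P, j) = -35 + 7*(-2) = -35 - 14 = -49)
Z(W) = 6
b(O) = 2 + 1/(6 + O) (b(O) = 2 + 1/(O + 6) = 2 + 1/(6 + O))
(944*66)/b(54 - 1*79) = (944*66)/(((13 + 2*(54 - 1*79))/(6 + (54 - 1*79)))) = 62304/(((13 + 2*(54 - 79))/(6 + (54 - 79)))) = 62304/(((13 + 2*(-25))/(6 - 25))) = 62304/(((13 - 50)/(-19))) = 62304/((-1/19*(-37))) = 62304/(37/19) = 62304*(19/37) = 1183776/37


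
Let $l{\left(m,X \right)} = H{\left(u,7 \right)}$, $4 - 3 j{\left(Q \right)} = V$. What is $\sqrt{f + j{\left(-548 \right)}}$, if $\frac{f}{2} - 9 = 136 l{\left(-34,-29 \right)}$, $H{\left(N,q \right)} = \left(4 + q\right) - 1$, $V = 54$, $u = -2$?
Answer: $\frac{2 \sqrt{6123}}{3} \approx 52.166$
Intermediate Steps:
$H{\left(N,q \right)} = 3 + q$
$j{\left(Q \right)} = - \frac{50}{3}$ ($j{\left(Q \right)} = \frac{4}{3} - 18 = - \frac{50}{3}$)
$l{\left(m,X \right)} = 10$ ($l{\left(m,X \right)} = 3 + 7 = 10$)
$f = 2738$ ($f = 18 + 2 \cdot 136 \cdot 10 = 18 + 2 \cdot 1360 = 18 + 2720 = 2738$)
$\sqrt{f + j{\left(-548 \right)}} = \sqrt{2738 - \frac{50}{3}} = \sqrt{\frac{8164}{3}} = \frac{2 \sqrt{6123}}{3}$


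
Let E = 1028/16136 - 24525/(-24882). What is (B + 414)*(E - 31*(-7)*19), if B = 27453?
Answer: 961289073413718/8364499 ≈ 1.1492e+8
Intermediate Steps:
E = 8777377/8364499 (E = 1028*(1/16136) - 24525*(-1/24882) = 257/4034 + 8175/8294 = 8777377/8364499 ≈ 1.0494)
(B + 414)*(E - 31*(-7)*19) = (27453 + 414)*(8777377/8364499 - 31*(-7)*19) = 27867*(8777377/8364499 + 217*19) = 27867*(8777377/8364499 + 4123) = 27867*(34495606754/8364499) = 961289073413718/8364499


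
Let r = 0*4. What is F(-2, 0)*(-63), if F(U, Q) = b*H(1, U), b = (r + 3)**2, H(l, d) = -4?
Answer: 2268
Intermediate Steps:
r = 0
b = 9 (b = (0 + 3)**2 = 3**2 = 9)
F(U, Q) = -36 (F(U, Q) = 9*(-4) = -36)
F(-2, 0)*(-63) = -36*(-63) = 2268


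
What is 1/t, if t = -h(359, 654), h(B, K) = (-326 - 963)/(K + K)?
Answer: 1308/1289 ≈ 1.0147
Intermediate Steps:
h(B, K) = -1289/(2*K) (h(B, K) = -1289*1/(2*K) = -1289/(2*K))
t = 1289/1308 (t = -(-1289)/(2*654) = -1*(-1289/1308) = 1289/1308 ≈ 0.98547)
1/t = 1/(1289/1308) = 1308/1289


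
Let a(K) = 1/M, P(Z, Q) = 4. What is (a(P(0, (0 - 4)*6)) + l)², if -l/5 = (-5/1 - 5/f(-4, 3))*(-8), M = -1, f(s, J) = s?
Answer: 22801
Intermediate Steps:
a(K) = -1 (a(K) = 1/(-1) = -1)
l = -150 (l = -5*(-5/1 - 5/(-4))*(-8) = -5*(-5*1 - 5*(-¼))*(-8) = -5*(-5 + 5/4)*(-8) = -(-75)*(-8)/4 = -5*30 = -150)
(a(P(0, (0 - 4)*6)) + l)² = (-1 - 150)² = (-151)² = 22801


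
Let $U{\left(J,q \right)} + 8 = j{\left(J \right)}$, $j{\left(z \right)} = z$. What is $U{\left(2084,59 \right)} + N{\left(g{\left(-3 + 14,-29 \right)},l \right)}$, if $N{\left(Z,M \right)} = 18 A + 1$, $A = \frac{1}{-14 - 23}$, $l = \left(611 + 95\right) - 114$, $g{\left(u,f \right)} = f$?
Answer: $\frac{76831}{37} \approx 2076.5$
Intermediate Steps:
$U{\left(J,q \right)} = -8 + J$
$l = 592$ ($l = 706 - 114 = 592$)
$A = - \frac{1}{37}$ ($A = \frac{1}{-37} = - \frac{1}{37} \approx -0.027027$)
$N{\left(Z,M \right)} = \frac{19}{37}$ ($N{\left(Z,M \right)} = 18 \left(- \frac{1}{37}\right) + 1 = - \frac{18}{37} + 1 = \frac{19}{37}$)
$U{\left(2084,59 \right)} + N{\left(g{\left(-3 + 14,-29 \right)},l \right)} = \left(-8 + 2084\right) + \frac{19}{37} = 2076 + \frac{19}{37} = \frac{76831}{37}$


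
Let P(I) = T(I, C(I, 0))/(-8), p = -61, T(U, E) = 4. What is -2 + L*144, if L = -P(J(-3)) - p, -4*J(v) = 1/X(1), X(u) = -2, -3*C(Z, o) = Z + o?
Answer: 8854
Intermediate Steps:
C(Z, o) = -Z/3 - o/3 (C(Z, o) = -(Z + o)/3 = -Z/3 - o/3)
J(v) = ⅛ (J(v) = -¼/(-2) = -¼*(-½) = ⅛)
P(I) = -½ (P(I) = 4/(-8) = 4*(-⅛) = -½)
L = 123/2 (L = -1*(-½) - 1*(-61) = ½ + 61 = 123/2 ≈ 61.500)
-2 + L*144 = -2 + (123/2)*144 = -2 + 8856 = 8854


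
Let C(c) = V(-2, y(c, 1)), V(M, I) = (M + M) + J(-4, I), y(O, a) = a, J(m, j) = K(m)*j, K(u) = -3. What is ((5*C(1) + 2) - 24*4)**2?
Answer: 16641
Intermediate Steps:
J(m, j) = -3*j
V(M, I) = -3*I + 2*M (V(M, I) = (M + M) - 3*I = 2*M - 3*I = -3*I + 2*M)
C(c) = -7 (C(c) = -3*1 + 2*(-2) = -3 - 4 = -7)
((5*C(1) + 2) - 24*4)**2 = ((5*(-7) + 2) - 24*4)**2 = ((-35 + 2) - 96)**2 = (-33 - 96)**2 = (-129)**2 = 16641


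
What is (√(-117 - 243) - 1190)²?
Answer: 1415740 - 14280*I*√10 ≈ 1.4157e+6 - 45157.0*I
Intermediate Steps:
(√(-117 - 243) - 1190)² = (√(-360) - 1190)² = (6*I*√10 - 1190)² = (-1190 + 6*I*√10)²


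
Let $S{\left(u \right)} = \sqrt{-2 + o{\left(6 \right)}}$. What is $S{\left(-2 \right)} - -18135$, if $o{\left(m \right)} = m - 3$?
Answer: $18136$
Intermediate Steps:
$o{\left(m \right)} = -3 + m$
$S{\left(u \right)} = 1$ ($S{\left(u \right)} = \sqrt{-2 + \left(-3 + 6\right)} = \sqrt{-2 + 3} = \sqrt{1} = 1$)
$S{\left(-2 \right)} - -18135 = 1 - -18135 = 1 + 18135 = 18136$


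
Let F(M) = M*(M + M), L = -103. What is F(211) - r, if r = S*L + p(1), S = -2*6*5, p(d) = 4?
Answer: 82858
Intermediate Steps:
F(M) = 2*M² (F(M) = M*(2*M) = 2*M²)
S = -60 (S = -12*5 = -60)
r = 6184 (r = -60*(-103) + 4 = 6180 + 4 = 6184)
F(211) - r = 2*211² - 1*6184 = 2*44521 - 6184 = 89042 - 6184 = 82858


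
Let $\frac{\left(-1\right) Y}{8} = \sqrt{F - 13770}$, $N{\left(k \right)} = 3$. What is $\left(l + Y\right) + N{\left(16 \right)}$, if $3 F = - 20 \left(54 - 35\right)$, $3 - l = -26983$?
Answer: $26989 - \frac{8 i \sqrt{125070}}{3} \approx 26989.0 - 943.07 i$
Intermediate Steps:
$l = 26986$ ($l = 3 - -26983 = 3 + 26983 = 26986$)
$F = - \frac{380}{3}$ ($F = \frac{\left(-20\right) \left(54 - 35\right)}{3} = \frac{\left(-20\right) 19}{3} = \frac{1}{3} \left(-380\right) = - \frac{380}{3} \approx -126.67$)
$Y = - \frac{8 i \sqrt{125070}}{3}$ ($Y = - 8 \sqrt{- \frac{380}{3} - 13770} = - 8 \sqrt{- \frac{41690}{3}} = - 8 \frac{i \sqrt{125070}}{3} = - \frac{8 i \sqrt{125070}}{3} \approx - 943.07 i$)
$\left(l + Y\right) + N{\left(16 \right)} = \left(26986 - \frac{8 i \sqrt{125070}}{3}\right) + 3 = 26989 - \frac{8 i \sqrt{125070}}{3}$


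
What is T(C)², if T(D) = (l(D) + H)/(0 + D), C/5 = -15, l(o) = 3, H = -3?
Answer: 0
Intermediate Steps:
C = -75 (C = 5*(-15) = -75)
T(D) = 0 (T(D) = (3 - 3)/(0 + D) = 0/D = 0)
T(C)² = 0² = 0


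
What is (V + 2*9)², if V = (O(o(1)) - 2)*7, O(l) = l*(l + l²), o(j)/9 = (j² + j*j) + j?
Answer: 20416980544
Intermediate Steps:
o(j) = 9*j + 18*j² (o(j) = 9*((j² + j*j) + j) = 9*((j² + j²) + j) = 9*(2*j² + j) = 9*(j + 2*j²) = 9*j + 18*j²)
V = 142870 (V = ((9*1*(1 + 2*1))²*(1 + 9*1*(1 + 2*1)) - 2)*7 = ((9*1*(1 + 2))²*(1 + 9*1*(1 + 2)) - 2)*7 = ((9*1*3)²*(1 + 9*1*3) - 2)*7 = (27²*(1 + 27) - 2)*7 = (729*28 - 2)*7 = (20412 - 2)*7 = 20410*7 = 142870)
(V + 2*9)² = (142870 + 2*9)² = (142870 + 18)² = 142888² = 20416980544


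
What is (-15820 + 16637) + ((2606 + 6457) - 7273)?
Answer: 2607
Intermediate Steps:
(-15820 + 16637) + ((2606 + 6457) - 7273) = 817 + (9063 - 7273) = 817 + 1790 = 2607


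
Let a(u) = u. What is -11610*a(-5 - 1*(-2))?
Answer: 34830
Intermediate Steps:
-11610*a(-5 - 1*(-2)) = -11610*(-5 - 1*(-2)) = -11610*(-5 + 2) = -11610*(-3) = -5805*(-6) = 34830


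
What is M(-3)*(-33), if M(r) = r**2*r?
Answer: 891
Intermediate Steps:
M(r) = r**3
M(-3)*(-33) = (-3)**3*(-33) = -27*(-33) = 891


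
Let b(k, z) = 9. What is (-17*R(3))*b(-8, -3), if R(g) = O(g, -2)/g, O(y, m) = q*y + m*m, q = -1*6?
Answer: 714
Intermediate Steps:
q = -6
O(y, m) = m² - 6*y (O(y, m) = -6*y + m*m = -6*y + m² = m² - 6*y)
R(g) = (4 - 6*g)/g (R(g) = ((-2)² - 6*g)/g = (4 - 6*g)/g)
(-17*R(3))*b(-8, -3) = -17*(-6 + 4/3)*9 = -17*(-14/3)*9 = (238/3)*9 = 714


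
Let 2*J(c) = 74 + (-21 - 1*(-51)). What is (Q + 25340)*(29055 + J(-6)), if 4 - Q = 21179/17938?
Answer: 13232027442751/17938 ≈ 7.3765e+8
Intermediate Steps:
Q = 50573/17938 (Q = 4 - 21179/17938 = 50573/17938 ≈ 2.8193)
J(c) = 52 (J(c) = (74 + (-21 - 1*(-51)))/2 = (74 + (-21 + 51))/2 = (74 + 30)/2 = (½)*104 = 52)
(Q + 25340)*(29055 + J(-6)) = (50573/17938 + 25340)*(29055 + 52) = (454599493/17938)*29107 = 13232027442751/17938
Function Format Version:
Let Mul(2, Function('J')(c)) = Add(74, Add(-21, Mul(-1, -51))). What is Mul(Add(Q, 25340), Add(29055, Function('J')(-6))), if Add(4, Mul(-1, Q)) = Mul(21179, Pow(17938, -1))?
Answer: Rational(13232027442751, 17938) ≈ 7.3765e+8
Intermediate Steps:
Q = Rational(50573, 17938) (Q = Add(4, Mul(-1, Mul(21179, Pow(17938, -1)))) = Add(4, Mul(-1, Mul(21179, Rational(1, 17938)))) = Add(4, Mul(-1, Rational(21179, 17938))) = Add(4, Rational(-21179, 17938)) = Rational(50573, 17938) ≈ 2.8193)
Function('J')(c) = 52 (Function('J')(c) = Mul(Rational(1, 2), Add(74, Add(-21, Mul(-1, -51)))) = Mul(Rational(1, 2), Add(74, Add(-21, 51))) = Mul(Rational(1, 2), Add(74, 30)) = Mul(Rational(1, 2), 104) = 52)
Mul(Add(Q, 25340), Add(29055, Function('J')(-6))) = Mul(Add(Rational(50573, 17938), 25340), Add(29055, 52)) = Mul(Rational(454599493, 17938), 29107) = Rational(13232027442751, 17938)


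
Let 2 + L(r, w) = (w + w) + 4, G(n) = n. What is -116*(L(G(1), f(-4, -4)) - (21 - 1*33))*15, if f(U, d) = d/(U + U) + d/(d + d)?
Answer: -27840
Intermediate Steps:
f(U, d) = 1/2 + d/(2*U) (f(U, d) = d/((2*U)) + d/((2*d)) = d*(1/(2*U)) + d*(1/(2*d)) = d/(2*U) + 1/2 = 1/2 + d/(2*U))
L(r, w) = 2 + 2*w (L(r, w) = -2 + ((w + w) + 4) = -2 + (2*w + 4) = -2 + (4 + 2*w) = 2 + 2*w)
-116*(L(G(1), f(-4, -4)) - (21 - 1*33))*15 = -116*((2 + 2*((1/2)*(-4 - 4)/(-4))) - (21 - 1*33))*15 = -116*((2 + 2*((1/2)*(-1/4)*(-8))) - (21 - 33))*15 = -116*((2 + 2*1) - 1*(-12))*15 = -116*((2 + 2) + 12)*15 = -116*(4 + 12)*15 = -116*16*15 = -1856*15 = -27840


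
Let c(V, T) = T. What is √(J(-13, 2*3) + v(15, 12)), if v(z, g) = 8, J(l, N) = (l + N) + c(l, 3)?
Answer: 2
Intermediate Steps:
J(l, N) = 3 + N + l (J(l, N) = (l + N) + 3 = (N + l) + 3 = 3 + N + l)
√(J(-13, 2*3) + v(15, 12)) = √((3 + 2*3 - 13) + 8) = √((3 + 6 - 13) + 8) = √(-4 + 8) = √4 = 2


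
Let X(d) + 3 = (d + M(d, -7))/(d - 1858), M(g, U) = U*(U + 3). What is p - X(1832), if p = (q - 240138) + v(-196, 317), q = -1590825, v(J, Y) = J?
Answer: -23804098/13 ≈ -1.8311e+6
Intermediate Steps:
p = -1831159 (p = (-1590825 - 240138) - 196 = -1830963 - 196 = -1831159)
M(g, U) = U*(3 + U)
X(d) = -3 + (28 + d)/(-1858 + d) (X(d) = -3 + (d - 7*(3 - 7))/(d - 1858) = -3 + (d - 7*(-4))/(-1858 + d) = -3 + (d + 28)/(-1858 + d) = -3 + (28 + d)/(-1858 + d))
p - X(1832) = -1831159 - 2*(2801 - 1*1832)/(-1858 + 1832) = -1831159 - 2*(2801 - 1832)/(-26) = -1831159 - 2*(-1)*969/26 = -1831159 - 1*(-969/13) = -1831159 + 969/13 = -23804098/13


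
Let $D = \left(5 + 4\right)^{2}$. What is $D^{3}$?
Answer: $531441$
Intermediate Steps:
$D = 81$ ($D = 9^{2} = 81$)
$D^{3} = 81^{3} = 531441$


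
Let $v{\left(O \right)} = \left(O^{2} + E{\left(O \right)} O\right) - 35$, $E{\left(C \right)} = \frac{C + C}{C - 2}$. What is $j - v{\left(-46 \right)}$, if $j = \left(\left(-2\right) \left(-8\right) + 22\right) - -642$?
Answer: $- \frac{7877}{6} \approx -1312.8$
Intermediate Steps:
$E{\left(C \right)} = \frac{2 C}{-2 + C}$
$v{\left(O \right)} = -35 + O^{2} + \frac{2 O^{2}}{-2 + O}$ ($v{\left(O \right)} = \left(O^{2} + \frac{2 O}{-2 + O} O\right) - 35 = \left(O^{2} + \frac{2 O^{2}}{-2 + O}\right) - 35 = -35 + O^{2} + \frac{2 O^{2}}{-2 + O}$)
$j = 680$ ($j = \left(16 + 22\right) + 642 = 38 + 642 = 680$)
$j - v{\left(-46 \right)} = 680 - \frac{70 + \left(-46\right)^{3} - -1610}{-2 - 46} = 680 - \frac{70 - 97336 + 1610}{-48} = 680 - \left(- \frac{1}{48}\right) \left(-95656\right) = 680 - \frac{11957}{6} = - \frac{7877}{6}$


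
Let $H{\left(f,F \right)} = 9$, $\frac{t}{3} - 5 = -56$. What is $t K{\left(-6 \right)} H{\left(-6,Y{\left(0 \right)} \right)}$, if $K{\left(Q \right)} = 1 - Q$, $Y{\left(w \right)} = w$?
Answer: $-9639$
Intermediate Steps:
$t = -153$ ($t = 15 + 3 \left(-56\right) = 15 - 168 = -153$)
$t K{\left(-6 \right)} H{\left(-6,Y{\left(0 \right)} \right)} = - 153 \left(1 - -6\right) 9 = - 153 \left(1 + 6\right) 9 = \left(-153\right) 7 \cdot 9 = \left(-1071\right) 9 = -9639$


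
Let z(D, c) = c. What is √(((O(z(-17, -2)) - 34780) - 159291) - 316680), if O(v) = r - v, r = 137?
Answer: 2*I*√127653 ≈ 714.57*I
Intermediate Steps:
O(v) = 137 - v
√(((O(z(-17, -2)) - 34780) - 159291) - 316680) = √((((137 - 1*(-2)) - 34780) - 159291) - 316680) = √((((137 + 2) - 34780) - 159291) - 316680) = √(((139 - 34780) - 159291) - 316680) = √((-34641 - 159291) - 316680) = √(-193932 - 316680) = √(-510612) = 2*I*√127653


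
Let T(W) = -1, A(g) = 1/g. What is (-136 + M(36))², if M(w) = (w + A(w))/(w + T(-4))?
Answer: 28921423969/1587600 ≈ 18217.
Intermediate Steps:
M(w) = (w + 1/w)/(-1 + w) (M(w) = (w + 1/w)/(w - 1) = (w + 1/w)/(-1 + w))
(-136 + M(36))² = (-136 + (1 + 36²)/(36*(-1 + 36)))² = (-136 + (1/36)*(1 + 1296)/35)² = (-136 + (1/36)*(1/35)*1297)² = (-136 + 1297/1260)² = (-170063/1260)² = 28921423969/1587600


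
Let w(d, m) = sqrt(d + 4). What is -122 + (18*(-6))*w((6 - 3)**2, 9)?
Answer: -122 - 108*sqrt(13) ≈ -511.40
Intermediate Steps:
w(d, m) = sqrt(4 + d)
-122 + (18*(-6))*w((6 - 3)**2, 9) = -122 + (18*(-6))*sqrt(4 + (6 - 3)**2) = -122 - 108*sqrt(4 + 3**2) = -122 - 108*sqrt(4 + 9) = -122 - 108*sqrt(13)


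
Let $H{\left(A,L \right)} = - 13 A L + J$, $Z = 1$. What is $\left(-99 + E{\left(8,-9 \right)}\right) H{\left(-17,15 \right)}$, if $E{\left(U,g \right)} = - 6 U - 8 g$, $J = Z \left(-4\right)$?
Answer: $-248325$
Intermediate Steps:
$J = -4$ ($J = 1 \left(-4\right) = -4$)
$E{\left(U,g \right)} = - 8 g - 6 U$
$H{\left(A,L \right)} = -4 - 13 A L$ ($H{\left(A,L \right)} = - 13 A L - 4 = -4 - 13 A L$)
$\left(-99 + E{\left(8,-9 \right)}\right) H{\left(-17,15 \right)} = \left(-99 - -24\right) \left(-4 - \left(-221\right) 15\right) = \left(-99 + \left(72 - 48\right)\right) \left(-4 + 3315\right) = \left(-99 + 24\right) 3311 = \left(-75\right) 3311 = -248325$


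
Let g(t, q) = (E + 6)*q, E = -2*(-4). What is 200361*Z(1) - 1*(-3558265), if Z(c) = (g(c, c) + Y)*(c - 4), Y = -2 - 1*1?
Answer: -3053648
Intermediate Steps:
E = 8
Y = -3 (Y = -2 - 1 = -3)
g(t, q) = 14*q (g(t, q) = (8 + 6)*q = 14*q)
Z(c) = (-4 + c)*(-3 + 14*c) (Z(c) = (14*c - 3)*(c - 4) = (-3 + 14*c)*(-4 + c) = (-4 + c)*(-3 + 14*c))
200361*Z(1) - 1*(-3558265) = 200361*(12 - 59*1 + 14*1²) - 1*(-3558265) = 200361*(12 - 59 + 14*1) + 3558265 = 200361*(12 - 59 + 14) + 3558265 = 200361*(-33) + 3558265 = -6611913 + 3558265 = -3053648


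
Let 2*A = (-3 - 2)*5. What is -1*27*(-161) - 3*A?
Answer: 8769/2 ≈ 4384.5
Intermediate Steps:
A = -25/2 (A = ((-3 - 2)*5)/2 = (-5*5)/2 = (½)*(-25) = -25/2 ≈ -12.500)
-1*27*(-161) - 3*A = -1*27*(-161) - 3*(-25/2) = -27*(-161) + 75/2 = 4347 + 75/2 = 8769/2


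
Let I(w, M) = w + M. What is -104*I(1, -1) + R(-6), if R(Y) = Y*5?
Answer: -30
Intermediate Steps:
R(Y) = 5*Y
I(w, M) = M + w
-104*I(1, -1) + R(-6) = -104*(-1 + 1) + 5*(-6) = -104*0 - 30 = 0 - 30 = -30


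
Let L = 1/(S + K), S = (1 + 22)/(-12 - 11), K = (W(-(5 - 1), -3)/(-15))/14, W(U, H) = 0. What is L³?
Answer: -1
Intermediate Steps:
K = 0 (K = (0/(-15))/14 = (0*(-1/15))*(1/14) = 0*(1/14) = 0)
S = -1 (S = 23/(-23) = 23*(-1/23) = -1)
L = -1 (L = 1/(-1 + 0) = 1/(-1) = -1)
L³ = (-1)³ = -1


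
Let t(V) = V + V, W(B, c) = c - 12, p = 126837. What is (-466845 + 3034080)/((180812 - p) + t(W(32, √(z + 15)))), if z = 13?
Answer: 46168298495/970236763 - 3422980*√7/970236763 ≈ 47.575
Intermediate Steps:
W(B, c) = -12 + c
t(V) = 2*V
(-466845 + 3034080)/((180812 - p) + t(W(32, √(z + 15)))) = (-466845 + 3034080)/((180812 - 1*126837) + 2*(-12 + √(13 + 15))) = 2567235/((180812 - 126837) + 2*(-12 + √28)) = 2567235/(53975 + 2*(-12 + 2*√7)) = 2567235/(53975 + (-24 + 4*√7)) = 2567235/(53951 + 4*√7)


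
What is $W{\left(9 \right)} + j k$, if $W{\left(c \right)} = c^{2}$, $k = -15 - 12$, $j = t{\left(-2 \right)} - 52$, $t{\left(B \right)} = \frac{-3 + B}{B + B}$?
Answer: $\frac{5805}{4} \approx 1451.3$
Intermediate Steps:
$t{\left(B \right)} = \frac{-3 + B}{2 B}$
$j = - \frac{203}{4}$ ($j = \frac{-3 - 2}{2 \left(-2\right)} - 52 = \frac{1}{2} \left(- \frac{1}{2}\right) \left(-5\right) - 52 = \frac{5}{4} - 52 = - \frac{203}{4} \approx -50.75$)
$k = -27$
$W{\left(9 \right)} + j k = 9^{2} - - \frac{5481}{4} = 81 + \frac{5481}{4} = \frac{5805}{4}$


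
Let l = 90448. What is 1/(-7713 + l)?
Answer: 1/82735 ≈ 1.2087e-5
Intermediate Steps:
1/(-7713 + l) = 1/(-7713 + 90448) = 1/82735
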